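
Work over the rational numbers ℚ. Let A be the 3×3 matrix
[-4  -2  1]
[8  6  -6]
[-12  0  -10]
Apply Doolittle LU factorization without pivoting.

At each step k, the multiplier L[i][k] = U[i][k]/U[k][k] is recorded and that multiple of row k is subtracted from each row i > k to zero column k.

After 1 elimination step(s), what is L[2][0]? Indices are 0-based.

L[2][0] = 3

k=0: U[0][0]=-4
  eliminate (1,0): mult=-2, new row 1: (0, 2, -4); set L[1][0]=-2
  eliminate (2,0): mult=3, new row 2: (0, 6, -13); set L[2][0]=3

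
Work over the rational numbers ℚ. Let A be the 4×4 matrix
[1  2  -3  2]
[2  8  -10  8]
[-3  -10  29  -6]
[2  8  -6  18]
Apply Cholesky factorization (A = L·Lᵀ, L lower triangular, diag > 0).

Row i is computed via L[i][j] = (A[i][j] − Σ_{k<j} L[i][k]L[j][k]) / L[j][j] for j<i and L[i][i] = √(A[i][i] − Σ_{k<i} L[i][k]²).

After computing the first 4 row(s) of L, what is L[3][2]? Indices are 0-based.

L[3][2] = 1

Step 1: L[0][0] = √(1) = 1.
  L[1][0] = (2) / L[0][0] = 2.
Step 2: L[1][1] = √(4) = 2.
  L[2][0] = (-3) / L[0][0] = -3.
  L[2][1] = (-4) / L[1][1] = -2.
Step 3: L[2][2] = √(16) = 4.
  L[3][0] = (2) / L[0][0] = 2.
  L[3][1] = (4) / L[1][1] = 2.
  L[3][2] = (4) / L[2][2] = 1.
Step 4: L[3][3] = √(9) = 3.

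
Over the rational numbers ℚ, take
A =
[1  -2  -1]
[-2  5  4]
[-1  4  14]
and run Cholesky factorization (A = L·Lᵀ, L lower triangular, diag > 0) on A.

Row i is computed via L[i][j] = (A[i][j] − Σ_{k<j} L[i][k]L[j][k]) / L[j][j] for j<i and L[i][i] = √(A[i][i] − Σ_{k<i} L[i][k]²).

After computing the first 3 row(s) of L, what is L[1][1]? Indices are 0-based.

L[1][1] = 1

Step 1: L[0][0] = √(1) = 1.
  L[1][0] = (-2) / L[0][0] = -2.
Step 2: L[1][1] = √(1) = 1.
  L[2][0] = (-1) / L[0][0] = -1.
  L[2][1] = (2) / L[1][1] = 2.
Step 3: L[2][2] = √(9) = 3.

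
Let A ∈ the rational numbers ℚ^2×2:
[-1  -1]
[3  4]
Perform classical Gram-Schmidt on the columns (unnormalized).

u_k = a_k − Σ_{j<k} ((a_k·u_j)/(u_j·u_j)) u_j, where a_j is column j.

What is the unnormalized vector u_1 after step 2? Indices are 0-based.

Step 1: u_0 = a_0 = (-1, 3).
Step 2: u_1 = a_1 − (13/10)·u_0 = (3/10, 1/10).

u_1 = (3/10, 1/10)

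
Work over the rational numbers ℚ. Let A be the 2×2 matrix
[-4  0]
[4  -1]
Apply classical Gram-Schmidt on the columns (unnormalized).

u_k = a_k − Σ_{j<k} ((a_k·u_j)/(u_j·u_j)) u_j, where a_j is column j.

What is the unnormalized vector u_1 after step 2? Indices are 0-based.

u_1 = (-1/2, -1/2)

Step 1: u_0 = a_0 = (-4, 4).
Step 2: u_1 = a_1 − (-1/8)·u_0 = (-1/2, -1/2).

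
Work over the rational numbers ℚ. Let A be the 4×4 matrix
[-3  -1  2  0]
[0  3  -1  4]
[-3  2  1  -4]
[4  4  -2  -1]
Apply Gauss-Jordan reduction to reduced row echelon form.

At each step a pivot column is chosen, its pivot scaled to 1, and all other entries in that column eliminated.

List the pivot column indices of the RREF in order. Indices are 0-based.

[1] R0 /= -3  ⇒  (1, 1/3, -2/3, 0)
     R2 -= -3·R0  ⇒  (0, 3, -1, -4)
     R3 -= 4·R0  ⇒  (0, 8/3, 2/3, -1)
[2] R1 /= 3  ⇒  (0, 1, -1/3, 4/3)
     R0 -= 1/3·R1  ⇒  (1, 0, -5/9, -4/9)
     R2 -= 3·R1  ⇒  (0, 0, 0, -8)
     R3 -= 8/3·R1  ⇒  (0, 0, 14/9, -41/9)
[3] R2 <-> R3
[3] R2 /= 14/9  ⇒  (0, 0, 1, -41/14)
     R0 -= -5/9·R2  ⇒  (1, 0, 0, -29/14)
     R1 -= -1/3·R2  ⇒  (0, 1, 0, 5/14)
[4] R3 /= -8  ⇒  (0, 0, 0, 1)
     R0 -= -29/14·R3  ⇒  (1, 0, 0, 0)
     R1 -= 5/14·R3  ⇒  (0, 1, 0, 0)
     R2 -= -41/14·R3  ⇒  (0, 0, 1, 0)

pivot columns: 0, 1, 2, 3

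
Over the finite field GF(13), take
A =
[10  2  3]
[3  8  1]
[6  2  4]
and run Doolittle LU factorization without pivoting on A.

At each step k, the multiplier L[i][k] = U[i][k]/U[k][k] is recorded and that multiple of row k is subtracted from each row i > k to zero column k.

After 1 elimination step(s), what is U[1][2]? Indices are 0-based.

k=0: U[0][0]=10
  eliminate (1,0): mult=12, new row 1: (0, 10, 4); set L[1][0]=12
  eliminate (2,0): mult=11, new row 2: (0, 6, 10); set L[2][0]=11

U[1][2] = 4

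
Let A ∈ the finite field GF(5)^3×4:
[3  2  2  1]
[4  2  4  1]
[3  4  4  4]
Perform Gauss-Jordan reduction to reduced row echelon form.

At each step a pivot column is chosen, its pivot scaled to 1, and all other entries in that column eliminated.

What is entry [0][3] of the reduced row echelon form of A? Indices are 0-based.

M[0][3] = 1

[1] R0 /= 3  ⇒  (1, 4, 4, 2)
     R1 -= 4·R0  ⇒  (0, 1, 3, 3)
     R2 -= 3·R0  ⇒  (0, 2, 2, 3)
[2] R1 /= 1  ⇒  (0, 1, 3, 3)
     R0 -= 4·R1  ⇒  (1, 0, 2, 0)
     R2 -= 2·R1  ⇒  (0, 0, 1, 2)
[3] R2 /= 1  ⇒  (0, 0, 1, 2)
     R0 -= 2·R2  ⇒  (1, 0, 0, 1)
     R1 -= 3·R2  ⇒  (0, 1, 0, 2)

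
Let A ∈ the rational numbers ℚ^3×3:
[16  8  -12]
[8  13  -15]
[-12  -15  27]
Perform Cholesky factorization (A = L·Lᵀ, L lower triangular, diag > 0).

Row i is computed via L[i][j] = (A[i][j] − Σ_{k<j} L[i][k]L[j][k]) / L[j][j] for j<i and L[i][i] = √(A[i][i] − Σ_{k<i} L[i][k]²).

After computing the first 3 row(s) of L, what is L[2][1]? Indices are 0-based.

L[2][1] = -3

Step 1: L[0][0] = √(16) = 4.
  L[1][0] = (8) / L[0][0] = 2.
Step 2: L[1][1] = √(9) = 3.
  L[2][0] = (-12) / L[0][0] = -3.
  L[2][1] = (-9) / L[1][1] = -3.
Step 3: L[2][2] = √(9) = 3.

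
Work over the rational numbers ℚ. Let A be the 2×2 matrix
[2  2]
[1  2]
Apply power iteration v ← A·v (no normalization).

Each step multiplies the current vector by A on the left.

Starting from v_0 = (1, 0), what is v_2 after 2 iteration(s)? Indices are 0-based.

v_2 = (6, 4)

v_0 = (1, 0).
v_1 = A·v_0 = (2, 1).
v_2 = A·v_1 = (6, 4).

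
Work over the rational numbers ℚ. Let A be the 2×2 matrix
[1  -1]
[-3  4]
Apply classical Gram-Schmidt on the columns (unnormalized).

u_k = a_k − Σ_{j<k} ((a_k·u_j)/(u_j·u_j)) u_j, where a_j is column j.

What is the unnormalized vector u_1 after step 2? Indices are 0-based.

Step 1: u_0 = a_0 = (1, -3).
Step 2: u_1 = a_1 − (-13/10)·u_0 = (3/10, 1/10).

u_1 = (3/10, 1/10)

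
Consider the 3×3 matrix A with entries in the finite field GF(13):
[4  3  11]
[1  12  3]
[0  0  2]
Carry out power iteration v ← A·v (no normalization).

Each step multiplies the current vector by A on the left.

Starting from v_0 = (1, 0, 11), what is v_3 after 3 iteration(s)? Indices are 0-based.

v_0 = (1, 0, 11).
v_1 = A·v_0 = (8, 8, 9).
v_2 = A·v_1 = (12, 1, 5).
v_3 = A·v_2 = (2, 0, 10).

v_3 = (2, 0, 10)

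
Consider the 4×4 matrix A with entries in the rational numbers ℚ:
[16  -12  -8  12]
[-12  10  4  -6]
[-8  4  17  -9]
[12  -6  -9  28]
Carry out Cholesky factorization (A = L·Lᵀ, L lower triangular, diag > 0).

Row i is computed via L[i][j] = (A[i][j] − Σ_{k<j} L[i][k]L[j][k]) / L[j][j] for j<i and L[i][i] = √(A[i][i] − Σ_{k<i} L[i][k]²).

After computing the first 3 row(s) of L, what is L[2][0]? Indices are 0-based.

Step 1: L[0][0] = √(16) = 4.
  L[1][0] = (-12) / L[0][0] = -3.
Step 2: L[1][1] = √(1) = 1.
  L[2][0] = (-8) / L[0][0] = -2.
  L[2][1] = (-2) / L[1][1] = -2.
Step 3: L[2][2] = √(9) = 3.

L[2][0] = -2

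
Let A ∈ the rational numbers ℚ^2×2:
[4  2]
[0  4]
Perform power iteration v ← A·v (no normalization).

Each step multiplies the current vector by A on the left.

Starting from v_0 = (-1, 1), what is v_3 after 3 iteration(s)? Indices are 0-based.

v_0 = (-1, 1).
v_1 = A·v_0 = (-2, 4).
v_2 = A·v_1 = (0, 16).
v_3 = A·v_2 = (32, 64).

v_3 = (32, 64)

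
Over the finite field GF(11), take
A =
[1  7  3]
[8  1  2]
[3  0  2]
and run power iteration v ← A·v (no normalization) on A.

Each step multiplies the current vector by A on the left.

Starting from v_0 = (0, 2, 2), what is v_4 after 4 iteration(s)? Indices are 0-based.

v_4 = (7, 1, 1)

v_0 = (0, 2, 2).
v_1 = A·v_0 = (9, 6, 4).
v_2 = A·v_1 = (8, 9, 2).
v_3 = A·v_2 = (0, 0, 6).
v_4 = A·v_3 = (7, 1, 1).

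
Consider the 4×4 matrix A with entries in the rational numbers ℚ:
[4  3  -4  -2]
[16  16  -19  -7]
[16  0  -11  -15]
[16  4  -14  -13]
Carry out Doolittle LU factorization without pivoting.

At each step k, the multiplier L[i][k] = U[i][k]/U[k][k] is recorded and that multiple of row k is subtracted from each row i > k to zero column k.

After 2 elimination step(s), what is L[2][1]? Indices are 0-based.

k=0: U[0][0]=4
  eliminate (1,0): mult=4, new row 1: (0, 4, -3, 1); set L[1][0]=4
  eliminate (2,0): mult=4, new row 2: (0, -12, 5, -7); set L[2][0]=4
  eliminate (3,0): mult=4, new row 3: (0, -8, 2, -5); set L[3][0]=4
k=1: U[1][1]=4
  eliminate (2,1): mult=-3, new row 2: (0, 0, -4, -4); set L[2][1]=-3
  eliminate (3,1): mult=-2, new row 3: (0, 0, -4, -3); set L[3][1]=-2

L[2][1] = -3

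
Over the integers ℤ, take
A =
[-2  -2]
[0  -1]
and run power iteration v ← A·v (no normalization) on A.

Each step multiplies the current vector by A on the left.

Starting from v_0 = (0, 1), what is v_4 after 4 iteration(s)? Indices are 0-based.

v_4 = (30, 1)

v_0 = (0, 1).
v_1 = A·v_0 = (-2, -1).
v_2 = A·v_1 = (6, 1).
v_3 = A·v_2 = (-14, -1).
v_4 = A·v_3 = (30, 1).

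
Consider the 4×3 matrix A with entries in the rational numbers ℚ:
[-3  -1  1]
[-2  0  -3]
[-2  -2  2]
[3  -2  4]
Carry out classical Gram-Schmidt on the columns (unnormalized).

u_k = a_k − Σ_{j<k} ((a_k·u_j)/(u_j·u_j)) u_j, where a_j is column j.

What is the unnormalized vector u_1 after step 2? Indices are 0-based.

Step 1: u_0 = a_0 = (-3, -2, -2, 3).
Step 2: u_1 = a_1 − (1/26)·u_0 = (-23/26, 1/13, -25/13, -55/26).

u_1 = (-23/26, 1/13, -25/13, -55/26)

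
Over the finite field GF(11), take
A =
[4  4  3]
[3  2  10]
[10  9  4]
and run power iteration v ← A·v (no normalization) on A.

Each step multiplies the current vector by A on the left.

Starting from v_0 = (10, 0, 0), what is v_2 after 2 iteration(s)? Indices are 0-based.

v_0 = (10, 0, 0).
v_1 = A·v_0 = (7, 8, 1).
v_2 = A·v_1 = (8, 3, 3).

v_2 = (8, 3, 3)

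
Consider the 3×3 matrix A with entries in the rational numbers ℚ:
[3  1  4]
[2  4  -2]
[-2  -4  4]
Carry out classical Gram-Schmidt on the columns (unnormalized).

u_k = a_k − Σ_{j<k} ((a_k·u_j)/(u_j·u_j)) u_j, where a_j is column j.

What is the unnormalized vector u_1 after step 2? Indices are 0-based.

u_1 = (-40/17, 30/17, -30/17)

Step 1: u_0 = a_0 = (3, 2, -2).
Step 2: u_1 = a_1 − (19/17)·u_0 = (-40/17, 30/17, -30/17).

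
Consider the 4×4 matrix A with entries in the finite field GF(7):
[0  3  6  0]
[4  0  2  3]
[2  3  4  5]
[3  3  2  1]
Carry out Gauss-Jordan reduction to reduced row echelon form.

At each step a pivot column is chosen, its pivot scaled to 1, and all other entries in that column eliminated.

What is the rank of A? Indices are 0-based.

rank = 4

[1] R0 <-> R1
[1] R0 /= 4  ⇒  (1, 0, 4, 6)
     R2 -= 2·R0  ⇒  (0, 3, 3, 0)
     R3 -= 3·R0  ⇒  (0, 3, 4, 4)
[2] R1 /= 3  ⇒  (0, 1, 2, 0)
     R2 -= 3·R1  ⇒  (0, 0, 4, 0)
     R3 -= 3·R1  ⇒  (0, 0, 5, 4)
[3] R2 /= 4  ⇒  (0, 0, 1, 0)
     R0 -= 4·R2  ⇒  (1, 0, 0, 6)
     R1 -= 2·R2  ⇒  (0, 1, 0, 0)
     R3 -= 5·R2  ⇒  (0, 0, 0, 4)
[4] R3 /= 4  ⇒  (0, 0, 0, 1)
     R0 -= 6·R3  ⇒  (1, 0, 0, 0)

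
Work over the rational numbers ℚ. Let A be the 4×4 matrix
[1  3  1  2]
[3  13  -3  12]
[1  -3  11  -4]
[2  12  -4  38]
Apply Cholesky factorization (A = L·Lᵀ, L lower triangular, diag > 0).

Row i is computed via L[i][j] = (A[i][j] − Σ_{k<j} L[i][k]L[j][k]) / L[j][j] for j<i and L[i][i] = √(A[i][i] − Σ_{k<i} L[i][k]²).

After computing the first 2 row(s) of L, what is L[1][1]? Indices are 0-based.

Step 1: L[0][0] = √(1) = 1.
  L[1][0] = (3) / L[0][0] = 3.
Step 2: L[1][1] = √(4) = 2.

L[1][1] = 2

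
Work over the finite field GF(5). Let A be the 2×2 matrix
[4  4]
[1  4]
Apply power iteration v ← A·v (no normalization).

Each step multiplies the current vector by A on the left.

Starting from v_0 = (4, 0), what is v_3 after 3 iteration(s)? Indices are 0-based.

v_3 = (3, 3)

v_0 = (4, 0).
v_1 = A·v_0 = (1, 4).
v_2 = A·v_1 = (0, 2).
v_3 = A·v_2 = (3, 3).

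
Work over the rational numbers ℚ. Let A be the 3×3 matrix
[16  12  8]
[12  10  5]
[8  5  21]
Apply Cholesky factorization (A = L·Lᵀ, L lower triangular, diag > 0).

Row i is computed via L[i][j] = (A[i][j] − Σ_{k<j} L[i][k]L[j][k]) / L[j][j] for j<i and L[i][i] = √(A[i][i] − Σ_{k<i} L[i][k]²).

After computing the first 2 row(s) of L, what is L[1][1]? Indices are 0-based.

L[1][1] = 1

Step 1: L[0][0] = √(16) = 4.
  L[1][0] = (12) / L[0][0] = 3.
Step 2: L[1][1] = √(1) = 1.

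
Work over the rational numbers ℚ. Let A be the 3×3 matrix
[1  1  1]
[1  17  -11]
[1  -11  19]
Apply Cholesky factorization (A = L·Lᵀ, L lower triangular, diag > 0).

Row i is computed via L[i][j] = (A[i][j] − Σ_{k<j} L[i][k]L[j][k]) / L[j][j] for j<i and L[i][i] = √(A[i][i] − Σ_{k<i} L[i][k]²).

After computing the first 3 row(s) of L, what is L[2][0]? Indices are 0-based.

Step 1: L[0][0] = √(1) = 1.
  L[1][0] = (1) / L[0][0] = 1.
Step 2: L[1][1] = √(16) = 4.
  L[2][0] = (1) / L[0][0] = 1.
  L[2][1] = (-12) / L[1][1] = -3.
Step 3: L[2][2] = √(9) = 3.

L[2][0] = 1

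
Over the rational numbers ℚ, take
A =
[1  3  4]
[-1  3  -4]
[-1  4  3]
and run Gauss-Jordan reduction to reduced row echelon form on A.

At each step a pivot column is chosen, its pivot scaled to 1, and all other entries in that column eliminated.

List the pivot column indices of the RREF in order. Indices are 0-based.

pivot columns: 0, 1, 2

pivot(0,0)=1: scale R0 → (1, 3, 4)
  clear (1,0): R1 −= (-1)R0 → (0, 6, 0)
  clear (2,0): R2 −= (-1)R0 → (0, 7, 7)
pivot(1,1)=6: scale R1 → (0, 1, 0)
  clear (0,1): R0 −= (3)R1 → (1, 0, 4)
  clear (2,1): R2 −= (7)R1 → (0, 0, 7)
pivot(2,2)=7: scale R2 → (0, 0, 1)
  clear (0,2): R0 −= (4)R2 → (1, 0, 0)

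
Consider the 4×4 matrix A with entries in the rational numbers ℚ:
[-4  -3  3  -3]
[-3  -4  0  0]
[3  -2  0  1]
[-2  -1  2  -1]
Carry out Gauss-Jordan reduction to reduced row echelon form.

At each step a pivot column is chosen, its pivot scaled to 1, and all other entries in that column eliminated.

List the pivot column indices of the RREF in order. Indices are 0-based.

pivot columns: 0, 1, 2, 3

step 1: normalize row 0 (÷-4) = (1, 3/4, -3/4, 3/4)
  row 1: subtract -3×row0 = (0, -7/4, -9/4, 9/4)
  row 2: subtract 3×row0 = (0, -17/4, 9/4, -5/4)
  row 3: subtract -2×row0 = (0, 1/2, 1/2, 1/2)
step 2: normalize row 1 (÷-7/4) = (0, 1, 9/7, -9/7)
  row 0: subtract 3/4×row1 = (1, 0, -12/7, 12/7)
  row 2: subtract -17/4×row1 = (0, 0, 54/7, -47/7)
  row 3: subtract 1/2×row1 = (0, 0, -1/7, 8/7)
step 3: normalize row 2 (÷54/7) = (0, 0, 1, -47/54)
  row 0: subtract -12/7×row2 = (1, 0, 0, 2/9)
  row 1: subtract 9/7×row2 = (0, 1, 0, -1/6)
  row 3: subtract -1/7×row2 = (0, 0, 0, 55/54)
step 4: normalize row 3 (÷55/54) = (0, 0, 0, 1)
  row 0: subtract 2/9×row3 = (1, 0, 0, 0)
  row 1: subtract -1/6×row3 = (0, 1, 0, 0)
  row 2: subtract -47/54×row3 = (0, 0, 1, 0)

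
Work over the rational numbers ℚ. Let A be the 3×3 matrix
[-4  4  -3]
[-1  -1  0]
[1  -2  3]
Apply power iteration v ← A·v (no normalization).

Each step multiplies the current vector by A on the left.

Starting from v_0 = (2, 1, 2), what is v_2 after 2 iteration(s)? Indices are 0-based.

v_2 = (10, 13, 14)

v_0 = (2, 1, 2).
v_1 = A·v_0 = (-10, -3, 6).
v_2 = A·v_1 = (10, 13, 14).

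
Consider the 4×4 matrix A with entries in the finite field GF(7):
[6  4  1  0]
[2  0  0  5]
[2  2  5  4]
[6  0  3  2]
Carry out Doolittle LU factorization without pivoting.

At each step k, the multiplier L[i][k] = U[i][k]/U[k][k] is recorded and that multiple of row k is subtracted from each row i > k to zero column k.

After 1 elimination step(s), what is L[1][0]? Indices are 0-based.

L[1][0] = 5

k=0: U[0][0]=6
  eliminate (1,0): mult=5, new row 1: (0, 1, 2, 5); set L[1][0]=5
  eliminate (2,0): mult=5, new row 2: (0, 3, 0, 4); set L[2][0]=5
  eliminate (3,0): mult=1, new row 3: (0, 3, 2, 2); set L[3][0]=1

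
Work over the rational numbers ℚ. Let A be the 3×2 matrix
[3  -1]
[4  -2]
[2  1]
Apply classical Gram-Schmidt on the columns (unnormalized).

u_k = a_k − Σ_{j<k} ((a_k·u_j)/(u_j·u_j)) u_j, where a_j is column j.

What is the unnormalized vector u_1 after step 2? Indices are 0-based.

u_1 = (-2/29, -22/29, 47/29)

Step 1: u_0 = a_0 = (3, 4, 2).
Step 2: u_1 = a_1 − (-9/29)·u_0 = (-2/29, -22/29, 47/29).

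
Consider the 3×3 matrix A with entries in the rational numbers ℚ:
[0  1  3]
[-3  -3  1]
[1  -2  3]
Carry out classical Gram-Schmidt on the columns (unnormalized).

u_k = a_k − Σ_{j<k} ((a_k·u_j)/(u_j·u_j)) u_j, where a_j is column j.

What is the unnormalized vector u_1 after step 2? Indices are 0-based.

u_1 = (1, -9/10, -27/10)

Step 1: u_0 = a_0 = (0, -3, 1).
Step 2: u_1 = a_1 − (7/10)·u_0 = (1, -9/10, -27/10).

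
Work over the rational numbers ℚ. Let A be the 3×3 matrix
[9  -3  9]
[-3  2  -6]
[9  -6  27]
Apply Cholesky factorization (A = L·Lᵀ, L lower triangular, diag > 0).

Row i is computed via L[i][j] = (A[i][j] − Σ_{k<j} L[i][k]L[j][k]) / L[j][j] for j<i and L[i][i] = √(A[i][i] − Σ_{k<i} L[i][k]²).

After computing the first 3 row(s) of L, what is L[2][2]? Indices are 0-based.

L[2][2] = 3

Step 1: L[0][0] = √(9) = 3.
  L[1][0] = (-3) / L[0][0] = -1.
Step 2: L[1][1] = √(1) = 1.
  L[2][0] = (9) / L[0][0] = 3.
  L[2][1] = (-3) / L[1][1] = -3.
Step 3: L[2][2] = √(9) = 3.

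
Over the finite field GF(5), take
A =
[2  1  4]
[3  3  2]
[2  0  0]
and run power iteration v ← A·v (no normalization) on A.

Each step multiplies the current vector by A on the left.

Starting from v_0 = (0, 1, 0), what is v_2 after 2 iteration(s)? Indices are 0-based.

v_2 = (0, 2, 2)

v_0 = (0, 1, 0).
v_1 = A·v_0 = (1, 3, 0).
v_2 = A·v_1 = (0, 2, 2).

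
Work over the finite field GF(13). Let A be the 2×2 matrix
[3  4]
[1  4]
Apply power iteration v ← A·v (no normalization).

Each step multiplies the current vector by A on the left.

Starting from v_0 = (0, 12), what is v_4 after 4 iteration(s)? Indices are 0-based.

v_4 = (12, 2)

v_0 = (0, 12).
v_1 = A·v_0 = (9, 9).
v_2 = A·v_1 = (11, 6).
v_3 = A·v_2 = (5, 9).
v_4 = A·v_3 = (12, 2).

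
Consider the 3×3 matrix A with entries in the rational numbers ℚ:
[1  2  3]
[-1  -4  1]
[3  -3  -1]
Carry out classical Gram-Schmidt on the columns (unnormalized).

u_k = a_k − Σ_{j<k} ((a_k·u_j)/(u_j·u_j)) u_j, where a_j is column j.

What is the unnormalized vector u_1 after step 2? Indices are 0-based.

Step 1: u_0 = a_0 = (1, -1, 3).
Step 2: u_1 = a_1 − (-3/11)·u_0 = (25/11, -47/11, -24/11).

u_1 = (25/11, -47/11, -24/11)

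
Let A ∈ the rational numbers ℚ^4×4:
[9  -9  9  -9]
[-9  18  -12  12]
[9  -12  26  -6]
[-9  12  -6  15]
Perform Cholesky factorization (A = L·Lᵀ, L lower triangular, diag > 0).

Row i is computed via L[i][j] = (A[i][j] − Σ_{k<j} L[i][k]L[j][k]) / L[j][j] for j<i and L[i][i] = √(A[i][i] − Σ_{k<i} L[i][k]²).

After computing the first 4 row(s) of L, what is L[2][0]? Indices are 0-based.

L[2][0] = 3

Step 1: L[0][0] = √(9) = 3.
  L[1][0] = (-9) / L[0][0] = -3.
Step 2: L[1][1] = √(9) = 3.
  L[2][0] = (9) / L[0][0] = 3.
  L[2][1] = (-3) / L[1][1] = -1.
Step 3: L[2][2] = √(16) = 4.
  L[3][0] = (-9) / L[0][0] = -3.
  L[3][1] = (3) / L[1][1] = 1.
  L[3][2] = (4) / L[2][2] = 1.
Step 4: L[3][3] = √(4) = 2.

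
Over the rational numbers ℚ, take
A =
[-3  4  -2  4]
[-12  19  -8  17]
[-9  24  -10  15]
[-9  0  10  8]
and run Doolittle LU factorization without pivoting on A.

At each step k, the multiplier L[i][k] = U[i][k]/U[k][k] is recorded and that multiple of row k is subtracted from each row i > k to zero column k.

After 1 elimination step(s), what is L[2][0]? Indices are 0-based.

k=0: U[0][0]=-3
  eliminate (1,0): mult=4, new row 1: (0, 3, 0, 1); set L[1][0]=4
  eliminate (2,0): mult=3, new row 2: (0, 12, -4, 3); set L[2][0]=3
  eliminate (3,0): mult=3, new row 3: (0, -12, 16, -4); set L[3][0]=3

L[2][0] = 3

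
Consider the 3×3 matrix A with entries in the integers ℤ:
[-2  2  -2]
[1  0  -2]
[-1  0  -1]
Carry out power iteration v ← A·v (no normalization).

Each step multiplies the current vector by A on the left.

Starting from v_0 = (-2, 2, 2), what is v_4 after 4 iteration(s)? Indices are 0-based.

v_4 = (-184, 8, -80)

v_0 = (-2, 2, 2).
v_1 = A·v_0 = (4, -6, 0).
v_2 = A·v_1 = (-20, 4, -4).
v_3 = A·v_2 = (56, -12, 24).
v_4 = A·v_3 = (-184, 8, -80).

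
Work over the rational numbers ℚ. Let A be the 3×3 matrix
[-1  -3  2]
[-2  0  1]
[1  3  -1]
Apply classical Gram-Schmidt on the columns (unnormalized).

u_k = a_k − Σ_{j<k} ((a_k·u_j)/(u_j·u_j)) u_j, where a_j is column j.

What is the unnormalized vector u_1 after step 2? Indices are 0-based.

Step 1: u_0 = a_0 = (-1, -2, 1).
Step 2: u_1 = a_1 − (1)·u_0 = (-2, 2, 2).

u_1 = (-2, 2, 2)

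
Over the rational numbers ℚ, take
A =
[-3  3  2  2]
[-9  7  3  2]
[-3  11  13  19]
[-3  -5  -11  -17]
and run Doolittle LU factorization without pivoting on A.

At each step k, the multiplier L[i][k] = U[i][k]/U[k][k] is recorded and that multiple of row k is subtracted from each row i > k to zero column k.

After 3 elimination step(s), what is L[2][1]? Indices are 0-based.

k=0: U[0][0]=-3
  eliminate (1,0): mult=3, new row 1: (0, -2, -3, -4); set L[1][0]=3
  eliminate (2,0): mult=1, new row 2: (0, 8, 11, 17); set L[2][0]=1
  eliminate (3,0): mult=1, new row 3: (0, -8, -13, -19); set L[3][0]=1
k=1: U[1][1]=-2
  eliminate (2,1): mult=-4, new row 2: (0, 0, -1, 1); set L[2][1]=-4
  eliminate (3,1): mult=4, new row 3: (0, 0, -1, -3); set L[3][1]=4
k=2: U[2][2]=-1
  eliminate (3,2): mult=1, new row 3: (0, 0, 0, -4); set L[3][2]=1

L[2][1] = -4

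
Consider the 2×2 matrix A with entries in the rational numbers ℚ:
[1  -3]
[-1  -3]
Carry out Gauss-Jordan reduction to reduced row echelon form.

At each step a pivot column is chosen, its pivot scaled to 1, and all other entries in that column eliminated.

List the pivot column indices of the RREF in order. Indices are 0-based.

pivot columns: 0, 1

[1] R0 /= 1  ⇒  (1, -3)
     R1 -= -1·R0  ⇒  (0, -6)
[2] R1 /= -6  ⇒  (0, 1)
     R0 -= -3·R1  ⇒  (1, 0)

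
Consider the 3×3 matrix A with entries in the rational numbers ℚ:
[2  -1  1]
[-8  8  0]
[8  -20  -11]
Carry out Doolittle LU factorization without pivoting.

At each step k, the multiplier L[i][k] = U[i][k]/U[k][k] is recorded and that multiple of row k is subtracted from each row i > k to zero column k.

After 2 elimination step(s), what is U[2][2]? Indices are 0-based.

U[2][2] = 1

[col 0] pivot 2
  R1 -= -4*R0 → (0, 4, 4)  (L[1][0] := -4)
  R2 -= 4*R0 → (0, -16, -15)  (L[2][0] := 4)
[col 1] pivot 4
  R2 -= -4*R1 → (0, 0, 1)  (L[2][1] := -4)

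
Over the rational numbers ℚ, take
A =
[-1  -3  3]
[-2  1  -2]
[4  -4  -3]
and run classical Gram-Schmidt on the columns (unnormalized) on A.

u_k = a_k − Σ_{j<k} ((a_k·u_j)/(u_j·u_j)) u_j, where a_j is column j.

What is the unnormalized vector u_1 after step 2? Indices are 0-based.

u_1 = (-26/7, -3/7, -8/7)

Step 1: u_0 = a_0 = (-1, -2, 4).
Step 2: u_1 = a_1 − (-5/7)·u_0 = (-26/7, -3/7, -8/7).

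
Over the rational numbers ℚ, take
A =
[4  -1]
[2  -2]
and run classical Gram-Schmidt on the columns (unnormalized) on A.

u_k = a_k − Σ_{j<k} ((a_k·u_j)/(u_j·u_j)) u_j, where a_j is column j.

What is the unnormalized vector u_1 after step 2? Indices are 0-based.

Step 1: u_0 = a_0 = (4, 2).
Step 2: u_1 = a_1 − (-2/5)·u_0 = (3/5, -6/5).

u_1 = (3/5, -6/5)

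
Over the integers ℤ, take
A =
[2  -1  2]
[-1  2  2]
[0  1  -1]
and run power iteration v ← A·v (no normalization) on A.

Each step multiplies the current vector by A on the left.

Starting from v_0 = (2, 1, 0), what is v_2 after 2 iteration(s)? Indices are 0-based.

v_0 = (2, 1, 0).
v_1 = A·v_0 = (3, 0, 1).
v_2 = A·v_1 = (8, -1, -1).

v_2 = (8, -1, -1)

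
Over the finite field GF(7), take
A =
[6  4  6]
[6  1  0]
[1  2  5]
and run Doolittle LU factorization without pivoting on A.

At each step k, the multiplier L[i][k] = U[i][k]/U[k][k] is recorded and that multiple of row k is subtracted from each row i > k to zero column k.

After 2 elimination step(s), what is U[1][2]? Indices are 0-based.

k=0: U[0][0]=6
  eliminate (1,0): mult=1, new row 1: (0, 4, 1); set L[1][0]=1
  eliminate (2,0): mult=6, new row 2: (0, 6, 4); set L[2][0]=6
k=1: U[1][1]=4
  eliminate (2,1): mult=5, new row 2: (0, 0, 6); set L[2][1]=5

U[1][2] = 1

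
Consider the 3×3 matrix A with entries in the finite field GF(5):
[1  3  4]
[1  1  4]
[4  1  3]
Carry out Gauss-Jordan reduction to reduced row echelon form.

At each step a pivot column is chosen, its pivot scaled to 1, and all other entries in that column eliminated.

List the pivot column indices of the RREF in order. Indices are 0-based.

pivot columns: 0, 1, 2

step 1: normalize row 0 (÷1) = (1, 3, 4)
  row 1: subtract 1×row0 = (0, 3, 0)
  row 2: subtract 4×row0 = (0, 4, 2)
step 2: normalize row 1 (÷3) = (0, 1, 0)
  row 0: subtract 3×row1 = (1, 0, 4)
  row 2: subtract 4×row1 = (0, 0, 2)
step 3: normalize row 2 (÷2) = (0, 0, 1)
  row 0: subtract 4×row2 = (1, 0, 0)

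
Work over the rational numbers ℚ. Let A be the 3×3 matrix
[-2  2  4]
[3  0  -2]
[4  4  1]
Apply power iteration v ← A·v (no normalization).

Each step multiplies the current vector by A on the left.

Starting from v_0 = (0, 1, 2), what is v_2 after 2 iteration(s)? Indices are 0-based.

v_2 = (-4, 18, 30)

v_0 = (0, 1, 2).
v_1 = A·v_0 = (10, -4, 6).
v_2 = A·v_1 = (-4, 18, 30).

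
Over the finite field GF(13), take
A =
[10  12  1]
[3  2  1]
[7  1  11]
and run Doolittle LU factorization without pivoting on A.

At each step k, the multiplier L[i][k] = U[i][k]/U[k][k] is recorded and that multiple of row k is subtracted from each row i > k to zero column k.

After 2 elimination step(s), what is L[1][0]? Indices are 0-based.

L[1][0] = 12

[col 0] pivot 10
  R1 -= 12*R0 → (0, 1, 2)  (L[1][0] := 12)
  R2 -= 2*R0 → (0, 3, 9)  (L[2][0] := 2)
[col 1] pivot 1
  R2 -= 3*R1 → (0, 0, 3)  (L[2][1] := 3)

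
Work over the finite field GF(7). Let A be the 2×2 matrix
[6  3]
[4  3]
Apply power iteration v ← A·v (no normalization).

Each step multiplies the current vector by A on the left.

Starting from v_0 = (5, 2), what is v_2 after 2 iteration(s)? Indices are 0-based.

v_2 = (0, 5)

v_0 = (5, 2).
v_1 = A·v_0 = (1, 5).
v_2 = A·v_1 = (0, 5).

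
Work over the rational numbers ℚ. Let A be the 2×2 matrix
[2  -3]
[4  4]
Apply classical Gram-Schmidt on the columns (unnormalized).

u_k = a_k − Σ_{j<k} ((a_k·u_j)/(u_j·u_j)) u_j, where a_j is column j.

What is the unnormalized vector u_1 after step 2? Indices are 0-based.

u_1 = (-4, 2)

Step 1: u_0 = a_0 = (2, 4).
Step 2: u_1 = a_1 − (1/2)·u_0 = (-4, 2).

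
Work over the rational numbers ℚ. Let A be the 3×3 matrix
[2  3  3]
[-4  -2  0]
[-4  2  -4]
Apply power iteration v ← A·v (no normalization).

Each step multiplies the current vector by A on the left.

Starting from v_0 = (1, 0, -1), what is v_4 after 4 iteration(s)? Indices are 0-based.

v_0 = (1, 0, -1).
v_1 = A·v_0 = (-1, -4, 0).
v_2 = A·v_1 = (-14, 12, -4).
v_3 = A·v_2 = (-4, 32, 96).
v_4 = A·v_3 = (376, -48, -304).

v_4 = (376, -48, -304)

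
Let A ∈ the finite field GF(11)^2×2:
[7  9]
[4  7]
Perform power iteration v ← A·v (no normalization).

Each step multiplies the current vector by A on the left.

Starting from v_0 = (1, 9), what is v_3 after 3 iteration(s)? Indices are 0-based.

v_0 = (1, 9).
v_1 = A·v_0 = (0, 1).
v_2 = A·v_1 = (9, 7).
v_3 = A·v_2 = (5, 8).

v_3 = (5, 8)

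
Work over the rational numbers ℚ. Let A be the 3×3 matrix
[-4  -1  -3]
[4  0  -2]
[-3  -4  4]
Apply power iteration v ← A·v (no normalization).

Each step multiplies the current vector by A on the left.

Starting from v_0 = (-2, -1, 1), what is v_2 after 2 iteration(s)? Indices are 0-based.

v_2 = (-56, -4, 78)

v_0 = (-2, -1, 1).
v_1 = A·v_0 = (6, -10, 14).
v_2 = A·v_1 = (-56, -4, 78).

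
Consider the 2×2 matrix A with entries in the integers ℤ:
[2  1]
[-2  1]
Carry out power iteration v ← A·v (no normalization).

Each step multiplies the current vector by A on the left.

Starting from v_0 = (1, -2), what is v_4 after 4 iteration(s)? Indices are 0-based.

v_4 = (-20, 28)

v_0 = (1, -2).
v_1 = A·v_0 = (0, -4).
v_2 = A·v_1 = (-4, -4).
v_3 = A·v_2 = (-12, 4).
v_4 = A·v_3 = (-20, 28).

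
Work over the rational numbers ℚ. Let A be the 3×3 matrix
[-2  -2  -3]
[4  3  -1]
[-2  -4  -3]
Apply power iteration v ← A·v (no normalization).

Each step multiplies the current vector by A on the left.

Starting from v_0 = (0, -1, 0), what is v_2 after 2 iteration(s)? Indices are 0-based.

v_2 = (-10, -5, -4)

v_0 = (0, -1, 0).
v_1 = A·v_0 = (2, -3, 4).
v_2 = A·v_1 = (-10, -5, -4).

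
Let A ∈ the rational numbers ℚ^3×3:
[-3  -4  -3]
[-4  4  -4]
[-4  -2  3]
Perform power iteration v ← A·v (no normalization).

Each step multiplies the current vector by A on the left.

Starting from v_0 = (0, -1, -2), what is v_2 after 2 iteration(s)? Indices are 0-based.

v_0 = (0, -1, -2).
v_1 = A·v_0 = (10, 4, -4).
v_2 = A·v_1 = (-34, -8, -60).

v_2 = (-34, -8, -60)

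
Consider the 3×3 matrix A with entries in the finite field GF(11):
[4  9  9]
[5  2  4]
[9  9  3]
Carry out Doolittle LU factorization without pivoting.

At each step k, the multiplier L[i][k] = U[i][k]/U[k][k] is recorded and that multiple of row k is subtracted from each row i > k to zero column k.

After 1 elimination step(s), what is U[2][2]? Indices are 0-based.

k=0: U[0][0]=4
  eliminate (1,0): mult=4, new row 1: (0, 10, 1); set L[1][0]=4
  eliminate (2,0): mult=5, new row 2: (0, 8, 2); set L[2][0]=5

U[2][2] = 2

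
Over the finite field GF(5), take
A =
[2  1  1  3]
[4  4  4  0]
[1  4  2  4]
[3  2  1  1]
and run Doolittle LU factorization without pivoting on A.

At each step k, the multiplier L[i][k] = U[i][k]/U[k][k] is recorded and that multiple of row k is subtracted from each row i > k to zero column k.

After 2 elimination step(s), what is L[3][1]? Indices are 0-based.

L[3][1] = 4

Step 1: pivot at (0,0) is 2.
  row1 ← row1 − (2)·row0  ⇒  L[1][0]=2, U row1=(0, 2, 2, 4)
  row2 ← row2 − (3)·row0  ⇒  L[2][0]=3, U row2=(0, 1, 4, 0)
  row3 ← row3 − (4)·row0  ⇒  L[3][0]=4, U row3=(0, 3, 2, 4)
Step 2: pivot at (1,1) is 2.
  row2 ← row2 − (3)·row1  ⇒  L[2][1]=3, U row2=(0, 0, 3, 3)
  row3 ← row3 − (4)·row1  ⇒  L[3][1]=4, U row3=(0, 0, 4, 3)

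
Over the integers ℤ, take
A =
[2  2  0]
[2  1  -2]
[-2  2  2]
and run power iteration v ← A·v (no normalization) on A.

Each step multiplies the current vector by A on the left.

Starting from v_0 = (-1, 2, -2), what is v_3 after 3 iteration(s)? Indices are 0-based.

v_0 = (-1, 2, -2).
v_1 = A·v_0 = (2, 4, 2).
v_2 = A·v_1 = (12, 4, 8).
v_3 = A·v_2 = (32, 12, 0).

v_3 = (32, 12, 0)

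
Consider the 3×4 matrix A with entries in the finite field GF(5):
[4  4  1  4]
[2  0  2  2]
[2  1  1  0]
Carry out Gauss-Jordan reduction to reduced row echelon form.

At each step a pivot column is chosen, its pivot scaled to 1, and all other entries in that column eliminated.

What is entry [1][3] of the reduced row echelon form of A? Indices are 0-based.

M[1][3] = 1

[1] R0 /= 4  ⇒  (1, 1, 4, 1)
     R1 -= 2·R0  ⇒  (0, 3, 4, 0)
     R2 -= 2·R0  ⇒  (0, 4, 3, 3)
[2] R1 /= 3  ⇒  (0, 1, 3, 0)
     R0 -= 1·R1  ⇒  (1, 0, 1, 1)
     R2 -= 4·R1  ⇒  (0, 0, 1, 3)
[3] R2 /= 1  ⇒  (0, 0, 1, 3)
     R0 -= 1·R2  ⇒  (1, 0, 0, 3)
     R1 -= 3·R2  ⇒  (0, 1, 0, 1)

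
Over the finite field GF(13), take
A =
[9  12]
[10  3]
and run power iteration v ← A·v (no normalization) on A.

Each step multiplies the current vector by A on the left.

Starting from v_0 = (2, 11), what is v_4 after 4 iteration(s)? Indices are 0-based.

v_0 = (2, 11).
v_1 = A·v_0 = (7, 1).
v_2 = A·v_1 = (10, 8).
v_3 = A·v_2 = (4, 7).
v_4 = A·v_3 = (3, 9).

v_4 = (3, 9)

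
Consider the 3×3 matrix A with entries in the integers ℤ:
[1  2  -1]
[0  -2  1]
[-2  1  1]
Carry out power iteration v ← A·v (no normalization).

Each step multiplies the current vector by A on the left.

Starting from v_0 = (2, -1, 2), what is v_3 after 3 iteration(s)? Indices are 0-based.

v_3 = (-18, 27, -24)

v_0 = (2, -1, 2).
v_1 = A·v_0 = (-2, 4, -3).
v_2 = A·v_1 = (9, -11, 5).
v_3 = A·v_2 = (-18, 27, -24).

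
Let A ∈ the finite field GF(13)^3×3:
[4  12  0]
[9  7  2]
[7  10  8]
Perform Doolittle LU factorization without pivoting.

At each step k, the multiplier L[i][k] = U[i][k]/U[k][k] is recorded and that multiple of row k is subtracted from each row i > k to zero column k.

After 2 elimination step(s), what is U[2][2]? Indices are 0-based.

k=0: U[0][0]=4
  eliminate (1,0): mult=12, new row 1: (0, 6, 2); set L[1][0]=12
  eliminate (2,0): mult=5, new row 2: (0, 2, 8); set L[2][0]=5
k=1: U[1][1]=6
  eliminate (2,1): mult=9, new row 2: (0, 0, 3); set L[2][1]=9

U[2][2] = 3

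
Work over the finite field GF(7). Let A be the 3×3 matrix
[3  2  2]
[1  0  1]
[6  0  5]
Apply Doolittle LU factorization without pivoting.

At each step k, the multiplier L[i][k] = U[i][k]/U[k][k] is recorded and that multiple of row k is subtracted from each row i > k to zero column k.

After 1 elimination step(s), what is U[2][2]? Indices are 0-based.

k=0: U[0][0]=3
  eliminate (1,0): mult=5, new row 1: (0, 4, 5); set L[1][0]=5
  eliminate (2,0): mult=2, new row 2: (0, 3, 1); set L[2][0]=2

U[2][2] = 1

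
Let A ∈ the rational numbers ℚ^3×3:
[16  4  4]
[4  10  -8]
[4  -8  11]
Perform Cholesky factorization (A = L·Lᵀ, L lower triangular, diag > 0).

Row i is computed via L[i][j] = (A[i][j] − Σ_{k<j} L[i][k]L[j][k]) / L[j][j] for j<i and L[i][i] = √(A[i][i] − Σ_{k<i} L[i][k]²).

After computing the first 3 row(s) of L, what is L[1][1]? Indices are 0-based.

Step 1: L[0][0] = √(16) = 4.
  L[1][0] = (4) / L[0][0] = 1.
Step 2: L[1][1] = √(9) = 3.
  L[2][0] = (4) / L[0][0] = 1.
  L[2][1] = (-9) / L[1][1] = -3.
Step 3: L[2][2] = √(1) = 1.

L[1][1] = 3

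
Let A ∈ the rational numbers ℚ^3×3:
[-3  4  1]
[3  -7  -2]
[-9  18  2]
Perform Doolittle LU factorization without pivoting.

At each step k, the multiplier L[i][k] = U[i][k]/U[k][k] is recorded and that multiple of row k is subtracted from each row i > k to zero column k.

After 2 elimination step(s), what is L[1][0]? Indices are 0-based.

L[1][0] = -1

[col 0] pivot -3
  R1 -= -1*R0 → (0, -3, -1)  (L[1][0] := -1)
  R2 -= 3*R0 → (0, 6, -1)  (L[2][0] := 3)
[col 1] pivot -3
  R2 -= -2*R1 → (0, 0, -3)  (L[2][1] := -2)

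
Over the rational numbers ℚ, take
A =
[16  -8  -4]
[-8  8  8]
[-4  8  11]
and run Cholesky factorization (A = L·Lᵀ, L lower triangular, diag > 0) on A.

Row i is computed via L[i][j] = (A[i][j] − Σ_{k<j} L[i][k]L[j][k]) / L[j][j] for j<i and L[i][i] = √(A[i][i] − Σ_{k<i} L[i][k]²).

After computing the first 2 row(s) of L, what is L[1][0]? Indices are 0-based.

L[1][0] = -2

Step 1: L[0][0] = √(16) = 4.
  L[1][0] = (-8) / L[0][0] = -2.
Step 2: L[1][1] = √(4) = 2.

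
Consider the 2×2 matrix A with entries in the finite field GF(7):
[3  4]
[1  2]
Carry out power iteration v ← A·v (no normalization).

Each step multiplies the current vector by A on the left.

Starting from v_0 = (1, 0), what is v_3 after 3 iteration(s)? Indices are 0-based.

v_0 = (1, 0).
v_1 = A·v_0 = (3, 1).
v_2 = A·v_1 = (6, 5).
v_3 = A·v_2 = (3, 2).

v_3 = (3, 2)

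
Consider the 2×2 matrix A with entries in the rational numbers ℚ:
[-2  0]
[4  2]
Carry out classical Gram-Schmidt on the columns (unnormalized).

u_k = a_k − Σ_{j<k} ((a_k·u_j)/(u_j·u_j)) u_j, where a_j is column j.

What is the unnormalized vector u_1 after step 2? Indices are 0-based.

u_1 = (4/5, 2/5)

Step 1: u_0 = a_0 = (-2, 4).
Step 2: u_1 = a_1 − (2/5)·u_0 = (4/5, 2/5).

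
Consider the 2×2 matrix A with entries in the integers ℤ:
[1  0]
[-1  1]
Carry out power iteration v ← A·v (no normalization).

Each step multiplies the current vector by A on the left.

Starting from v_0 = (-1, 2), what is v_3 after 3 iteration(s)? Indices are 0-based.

v_3 = (-1, 5)

v_0 = (-1, 2).
v_1 = A·v_0 = (-1, 3).
v_2 = A·v_1 = (-1, 4).
v_3 = A·v_2 = (-1, 5).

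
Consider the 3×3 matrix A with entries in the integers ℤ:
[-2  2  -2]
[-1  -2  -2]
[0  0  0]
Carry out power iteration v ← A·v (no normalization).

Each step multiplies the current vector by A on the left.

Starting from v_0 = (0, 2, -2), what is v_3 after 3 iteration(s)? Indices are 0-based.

v_0 = (0, 2, -2).
v_1 = A·v_0 = (8, 0, 0).
v_2 = A·v_1 = (-16, -8, 0).
v_3 = A·v_2 = (16, 32, 0).

v_3 = (16, 32, 0)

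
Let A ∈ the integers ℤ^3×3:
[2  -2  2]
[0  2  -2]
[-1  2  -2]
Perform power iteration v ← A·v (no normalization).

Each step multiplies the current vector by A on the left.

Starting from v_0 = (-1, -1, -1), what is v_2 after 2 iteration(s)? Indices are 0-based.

v_0 = (-1, -1, -1).
v_1 = A·v_0 = (-2, 0, 1).
v_2 = A·v_1 = (-2, -2, 0).

v_2 = (-2, -2, 0)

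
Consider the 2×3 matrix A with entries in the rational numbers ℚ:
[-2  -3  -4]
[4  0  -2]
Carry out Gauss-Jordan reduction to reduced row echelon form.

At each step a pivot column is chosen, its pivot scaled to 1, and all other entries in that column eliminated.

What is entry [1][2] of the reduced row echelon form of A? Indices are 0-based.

pivot(0,0)=-2: scale R0 → (1, 3/2, 2)
  clear (1,0): R1 −= (4)R0 → (0, -6, -10)
pivot(1,1)=-6: scale R1 → (0, 1, 5/3)
  clear (0,1): R0 −= (3/2)R1 → (1, 0, -1/2)

M[1][2] = 5/3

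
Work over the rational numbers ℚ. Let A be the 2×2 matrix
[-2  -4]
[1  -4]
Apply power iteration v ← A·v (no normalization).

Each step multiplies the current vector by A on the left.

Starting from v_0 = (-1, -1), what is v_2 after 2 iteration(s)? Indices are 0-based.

v_2 = (-24, -6)

v_0 = (-1, -1).
v_1 = A·v_0 = (6, 3).
v_2 = A·v_1 = (-24, -6).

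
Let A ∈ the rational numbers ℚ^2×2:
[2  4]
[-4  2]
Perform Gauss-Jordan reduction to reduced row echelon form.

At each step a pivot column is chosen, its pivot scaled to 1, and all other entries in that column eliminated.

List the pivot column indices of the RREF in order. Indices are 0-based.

pivot columns: 0, 1

[1] R0 /= 2  ⇒  (1, 2)
     R1 -= -4·R0  ⇒  (0, 10)
[2] R1 /= 10  ⇒  (0, 1)
     R0 -= 2·R1  ⇒  (1, 0)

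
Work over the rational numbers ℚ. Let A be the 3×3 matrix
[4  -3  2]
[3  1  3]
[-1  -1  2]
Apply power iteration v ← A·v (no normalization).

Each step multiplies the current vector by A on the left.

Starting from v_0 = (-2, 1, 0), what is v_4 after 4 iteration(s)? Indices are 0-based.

v_4 = (514, 331, 225)

v_0 = (-2, 1, 0).
v_1 = A·v_0 = (-11, -5, 1).
v_2 = A·v_1 = (-27, -35, 18).
v_3 = A·v_2 = (33, -62, 98).
v_4 = A·v_3 = (514, 331, 225).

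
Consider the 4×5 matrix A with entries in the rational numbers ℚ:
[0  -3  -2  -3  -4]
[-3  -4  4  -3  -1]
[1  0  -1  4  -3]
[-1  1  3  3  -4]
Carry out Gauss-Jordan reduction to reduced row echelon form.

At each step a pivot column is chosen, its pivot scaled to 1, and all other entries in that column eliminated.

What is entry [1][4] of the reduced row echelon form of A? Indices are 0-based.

step 1: exchange rows 0,1
step 1: normalize row 0 (÷-3) = (1, 4/3, -4/3, 1, 1/3)
  row 2: subtract 1×row0 = (0, -4/3, 1/3, 3, -10/3)
  row 3: subtract -1×row0 = (0, 7/3, 5/3, 4, -11/3)
step 2: normalize row 1 (÷-3) = (0, 1, 2/3, 1, 4/3)
  row 0: subtract 4/3×row1 = (1, 0, -20/9, -1/3, -13/9)
  row 2: subtract -4/3×row1 = (0, 0, 11/9, 13/3, -14/9)
  row 3: subtract 7/3×row1 = (0, 0, 1/9, 5/3, -61/9)
step 3: normalize row 2 (÷11/9) = (0, 0, 1, 39/11, -14/11)
  row 0: subtract -20/9×row2 = (1, 0, 0, 83/11, -47/11)
  row 1: subtract 2/3×row2 = (0, 1, 0, -15/11, 24/11)
  row 3: subtract 1/9×row2 = (0, 0, 0, 14/11, -73/11)
step 4: normalize row 3 (÷14/11) = (0, 0, 0, 1, -73/14)
  row 0: subtract 83/11×row3 = (1, 0, 0, 0, 491/14)
  row 1: subtract -15/11×row3 = (0, 1, 0, 0, -69/14)
  row 2: subtract 39/11×row3 = (0, 0, 1, 0, 241/14)

M[1][4] = -69/14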